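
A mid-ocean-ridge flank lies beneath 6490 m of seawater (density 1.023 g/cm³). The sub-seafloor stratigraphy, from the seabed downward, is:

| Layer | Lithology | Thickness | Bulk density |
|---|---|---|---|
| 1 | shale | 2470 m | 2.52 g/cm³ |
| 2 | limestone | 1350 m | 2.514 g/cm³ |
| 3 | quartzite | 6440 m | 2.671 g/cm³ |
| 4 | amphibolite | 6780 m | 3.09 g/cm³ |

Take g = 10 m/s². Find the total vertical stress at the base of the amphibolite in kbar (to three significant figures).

5.44 kbar

seawater: 1023 kg/m³ × 10 m/s² × 6490 m = 6.639×10^7 Pa = 0.6639 kbar
shale: 2520 kg/m³ × 10 m/s² × 2470 m = 6.224×10^7 Pa = 0.6224 kbar
limestone: 2514 kg/m³ × 10 m/s² × 1350 m = 3.394×10^7 Pa = 0.3394 kbar
quartzite: 2671 kg/m³ × 10 m/s² × 6440 m = 1.720×10^8 Pa = 1.720 kbar
amphibolite: 3090 kg/m³ × 10 m/s² × 6780 m = 2.095×10^8 Pa = 2.095 kbar
Total = 0.6639 + 0.6224 + 0.3394 + 1.720 + 2.095 = 5.4409 kbar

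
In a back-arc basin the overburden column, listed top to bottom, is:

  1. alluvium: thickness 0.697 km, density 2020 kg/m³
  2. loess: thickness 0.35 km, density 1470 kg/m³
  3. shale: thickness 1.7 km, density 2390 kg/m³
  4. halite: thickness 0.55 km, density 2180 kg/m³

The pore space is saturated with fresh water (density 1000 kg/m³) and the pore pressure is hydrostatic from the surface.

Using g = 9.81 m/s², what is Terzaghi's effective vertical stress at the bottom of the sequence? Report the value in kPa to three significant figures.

Overburden (lithostatic) stress σ_v:
alluvium: 2020 kg/m³ × 9.81 m/s² × 697 m = 1.381×10^7 Pa = 13.81 MPa
loess: 1470 kg/m³ × 9.81 m/s² × 350 m = 5.047×10^6 Pa = 5.047 MPa
shale: 2390 kg/m³ × 9.81 m/s² × 1700 m = 3.986×10^7 Pa = 39.86 MPa
halite: 2180 kg/m³ × 9.81 m/s² × 550 m = 1.176×10^7 Pa = 11.76 MPa
Total = 13.81 + 5.047 + 39.86 + 11.76 = 70.479 MPa
Pore pressure P_p = 1000 kg/m³ × 9.81 m/s² × 3297 m = 3.234×10^7 Pa = 32.34 MPa
Effective stress σ' = σ_v − P_p = 70.48 − 32.34 = 38.136 MPa = 38136 kPa

38100 kPa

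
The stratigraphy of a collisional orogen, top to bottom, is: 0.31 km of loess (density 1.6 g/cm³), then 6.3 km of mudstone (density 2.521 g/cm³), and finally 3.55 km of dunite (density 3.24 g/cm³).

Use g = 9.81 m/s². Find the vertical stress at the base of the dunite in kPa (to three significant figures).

274000 kPa

loess: 1600 kg/m³ × 9.81 m/s² × 310 m = 4.866×10^6 Pa = 4866 kPa
mudstone: 2521 kg/m³ × 9.81 m/s² × 6300 m = 1.558×10^8 Pa = 1.558×10^5 kPa
dunite: 3240 kg/m³ × 9.81 m/s² × 3550 m = 1.128×10^8 Pa = 1.128×10^5 kPa
Total = 4866 + 1.558×10^5 + 1.128×10^5 = 2.7351×10^5 kPa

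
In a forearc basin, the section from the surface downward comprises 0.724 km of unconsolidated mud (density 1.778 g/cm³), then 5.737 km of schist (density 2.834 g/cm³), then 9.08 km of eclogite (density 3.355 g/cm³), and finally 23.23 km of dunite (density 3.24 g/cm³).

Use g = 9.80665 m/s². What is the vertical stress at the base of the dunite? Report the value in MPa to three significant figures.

1210 MPa

unconsolidated mud: 1778 kg/m³ × 9.80665 m/s² × 724 m = 1.262×10^7 Pa = 12.62 MPa
schist: 2834 kg/m³ × 9.80665 m/s² × 5737 m = 1.594×10^8 Pa = 159.4 MPa
eclogite: 3355 kg/m³ × 9.80665 m/s² × 9080 m = 2.987×10^8 Pa = 298.7 MPa
dunite: 3240 kg/m³ × 9.80665 m/s² × 23230 m = 7.381×10^8 Pa = 738.1 MPa
Total = 12.62 + 159.4 + 298.7 + 738.1 = 1208.9 MPa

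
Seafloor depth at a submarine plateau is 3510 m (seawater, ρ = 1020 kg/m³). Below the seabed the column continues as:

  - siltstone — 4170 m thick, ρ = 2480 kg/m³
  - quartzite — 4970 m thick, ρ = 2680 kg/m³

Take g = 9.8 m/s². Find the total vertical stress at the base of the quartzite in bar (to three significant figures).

seawater: 1020 kg/m³ × 9.8 m/s² × 3510 m = 3.509×10^7 Pa = 350.9 bar
siltstone: 2480 kg/m³ × 9.8 m/s² × 4170 m = 1.013×10^8 Pa = 1013 bar
quartzite: 2680 kg/m³ × 9.8 m/s² × 4970 m = 1.305×10^8 Pa = 1305 bar
Total = 350.9 + 1013 + 1305 = 2669.7 bar

2670 bar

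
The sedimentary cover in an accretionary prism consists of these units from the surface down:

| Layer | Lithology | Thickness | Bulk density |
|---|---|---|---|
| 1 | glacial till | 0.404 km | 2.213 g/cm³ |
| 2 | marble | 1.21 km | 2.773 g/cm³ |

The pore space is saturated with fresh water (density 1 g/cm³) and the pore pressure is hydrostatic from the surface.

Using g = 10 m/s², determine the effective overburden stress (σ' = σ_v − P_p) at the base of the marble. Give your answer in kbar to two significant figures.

Overburden (lithostatic) stress σ_v:
glacial till: 2213 kg/m³ × 10 m/s² × 404 m = 8.941×10^6 Pa = 8.941 MPa
marble: 2773 kg/m³ × 10 m/s² × 1210 m = 3.355×10^7 Pa = 33.55 MPa
Total = 8.941 + 33.55 = 42.494 MPa
Pore pressure P_p = 1000 kg/m³ × 10 m/s² × 1614 m = 1.614×10^7 Pa = 16.14 MPa
Effective stress σ' = σ_v − P_p = 42.49 − 16.14 = 26.354 MPa = 0.26354 kbar

0.26 kbar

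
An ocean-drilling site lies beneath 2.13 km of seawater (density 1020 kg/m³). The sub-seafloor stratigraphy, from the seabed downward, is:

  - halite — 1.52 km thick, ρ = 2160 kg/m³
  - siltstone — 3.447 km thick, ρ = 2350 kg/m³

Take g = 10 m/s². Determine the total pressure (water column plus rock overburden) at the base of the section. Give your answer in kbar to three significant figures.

seawater: 1020 kg/m³ × 10 m/s² × 2130 m = 2.173×10^7 Pa = 0.2173 kbar
halite: 2160 kg/m³ × 10 m/s² × 1520 m = 3.283×10^7 Pa = 0.3283 kbar
siltstone: 2350 kg/m³ × 10 m/s² × 3447 m = 8.100×10^7 Pa = 0.8100 kbar
Total = 0.2173 + 0.3283 + 0.8100 = 1.3556 kbar

1.36 kbar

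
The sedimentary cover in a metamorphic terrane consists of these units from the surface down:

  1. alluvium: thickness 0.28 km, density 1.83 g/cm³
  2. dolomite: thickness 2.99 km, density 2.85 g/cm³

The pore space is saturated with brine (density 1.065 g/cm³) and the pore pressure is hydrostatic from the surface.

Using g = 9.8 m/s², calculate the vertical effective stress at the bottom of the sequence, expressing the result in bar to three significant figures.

544 bar

Overburden (lithostatic) stress σ_v:
alluvium: 1830 kg/m³ × 9.8 m/s² × 280 m = 5.022×10^6 Pa = 5.022 MPa
dolomite: 2850 kg/m³ × 9.8 m/s² × 2990 m = 8.351×10^7 Pa = 83.51 MPa
Total = 5.022 + 83.51 = 88.532 MPa
Pore pressure P_p = 1065 kg/m³ × 9.8 m/s² × 3270 m = 3.413×10^7 Pa = 34.13 MPa
Effective stress σ' = σ_v − P_p = 88.53 − 34.13 = 54.403 MPa = 544.03 bar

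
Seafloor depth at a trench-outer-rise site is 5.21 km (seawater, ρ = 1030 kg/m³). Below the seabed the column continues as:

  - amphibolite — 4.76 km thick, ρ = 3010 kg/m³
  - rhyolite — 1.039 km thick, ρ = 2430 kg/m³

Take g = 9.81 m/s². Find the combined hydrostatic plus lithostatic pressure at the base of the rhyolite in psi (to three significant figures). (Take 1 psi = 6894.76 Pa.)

seawater: 1030 kg/m³ × 9.81 m/s² × 5210 m = 5.264×10^7 Pa = 7635 psi
amphibolite: 3010 kg/m³ × 9.81 m/s² × 4760 m = 1.406×10^8 Pa = 20386 psi
rhyolite: 2430 kg/m³ × 9.81 m/s² × 1039 m = 2.477×10^7 Pa = 3592 psi
Total = 7635 + 20386 + 3592 = 31613 psi

31600 psi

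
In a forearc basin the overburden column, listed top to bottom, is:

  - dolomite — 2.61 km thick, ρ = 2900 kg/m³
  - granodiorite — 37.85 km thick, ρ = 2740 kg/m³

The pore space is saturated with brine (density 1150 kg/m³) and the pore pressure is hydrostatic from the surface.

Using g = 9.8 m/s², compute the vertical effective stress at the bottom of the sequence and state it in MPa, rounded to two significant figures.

Overburden (lithostatic) stress σ_v:
dolomite: 2900 kg/m³ × 9.8 m/s² × 2610 m = 7.418×10^7 Pa = 74.18 MPa
granodiorite: 2740 kg/m³ × 9.8 m/s² × 37850 m = 1.016×10^9 Pa = 1016 MPa
Total = 74.18 + 1016 = 1090.5 MPa
Pore pressure P_p = 1150 kg/m³ × 9.8 m/s² × 40460 m = 4.560×10^8 Pa = 456.0 MPa
Effective stress σ' = σ_v − P_p = 1091 − 456.0 = 634.54 MPa

630 MPa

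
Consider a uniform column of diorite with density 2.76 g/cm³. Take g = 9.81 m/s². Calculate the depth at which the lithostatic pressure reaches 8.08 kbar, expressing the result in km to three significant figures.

h = P/(ρg) = 8.08 kbar / (2760 kg/m³ × 9.81 m/s²) = 8.080×10^8 Pa / 27076 Pa/m = 29842 m
= 29.842 km

29.8 km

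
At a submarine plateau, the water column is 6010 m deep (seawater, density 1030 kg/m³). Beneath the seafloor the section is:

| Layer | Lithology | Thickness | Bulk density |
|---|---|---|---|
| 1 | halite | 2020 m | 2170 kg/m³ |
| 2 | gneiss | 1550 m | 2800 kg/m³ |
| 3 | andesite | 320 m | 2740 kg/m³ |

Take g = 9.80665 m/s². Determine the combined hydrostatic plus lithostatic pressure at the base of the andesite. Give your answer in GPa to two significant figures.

0.15 GPa

seawater: 1030 kg/m³ × 9.80665 m/s² × 6010 m = 6.071×10^7 Pa = 0.06071 GPa
halite: 2170 kg/m³ × 9.80665 m/s² × 2020 m = 4.299×10^7 Pa = 0.04299 GPa
gneiss: 2800 kg/m³ × 9.80665 m/s² × 1550 m = 4.256×10^7 Pa = 0.04256 GPa
andesite: 2740 kg/m³ × 9.80665 m/s² × 320 m = 8.598×10^6 Pa = 8.598×10^-3 GPa
Total = 0.06071 + 0.04299 + 0.04256 + 8.598×10^-3 = 0.15485 GPa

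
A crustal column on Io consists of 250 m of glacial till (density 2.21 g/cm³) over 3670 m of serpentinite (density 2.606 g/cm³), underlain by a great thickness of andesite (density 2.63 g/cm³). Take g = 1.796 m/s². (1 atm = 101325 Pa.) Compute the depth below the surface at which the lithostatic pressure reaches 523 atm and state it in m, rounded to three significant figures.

11300 m

Pressure at base of upper layers: 2210×1.796×250 + 2606×1.796×3670 = 1.817×10^7 Pa = 179.3 atm
Remaining pressure to be supplied by andesite: 5.299×10^7 − 1.817×10^7 = 3.482×10^7 Pa
Additional depth in andesite = 3.482×10^7 Pa / (2630 kg/m³ × 1.796 m/s²) = 7372.5 m
Total depth = 3920 m + 7372.5 m = 11292 m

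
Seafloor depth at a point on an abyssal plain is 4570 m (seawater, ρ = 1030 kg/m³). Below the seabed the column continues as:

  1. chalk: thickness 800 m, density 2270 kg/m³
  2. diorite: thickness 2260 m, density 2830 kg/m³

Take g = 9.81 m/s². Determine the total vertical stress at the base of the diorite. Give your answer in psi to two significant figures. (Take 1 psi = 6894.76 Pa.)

seawater: 1030 kg/m³ × 9.81 m/s² × 4570 m = 4.618×10^7 Pa = 6697 psi
chalk: 2270 kg/m³ × 9.81 m/s² × 800 m = 1.781×10^7 Pa = 2584 psi
diorite: 2830 kg/m³ × 9.81 m/s² × 2260 m = 6.274×10^7 Pa = 9100 psi
Total = 6697 + 2584 + 9100 = 18381 psi

18000 psi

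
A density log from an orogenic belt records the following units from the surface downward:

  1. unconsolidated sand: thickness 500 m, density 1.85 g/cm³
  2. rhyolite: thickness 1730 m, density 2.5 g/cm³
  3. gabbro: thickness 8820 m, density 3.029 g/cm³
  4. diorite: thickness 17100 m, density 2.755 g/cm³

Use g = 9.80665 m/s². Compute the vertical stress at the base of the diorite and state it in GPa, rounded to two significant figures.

unconsolidated sand: 1850 kg/m³ × 9.80665 m/s² × 500 m = 9.071×10^6 Pa = 9.071×10^-3 GPa
rhyolite: 2500 kg/m³ × 9.80665 m/s² × 1730 m = 4.241×10^7 Pa = 0.04241 GPa
gabbro: 3029 kg/m³ × 9.80665 m/s² × 8820 m = 2.620×10^8 Pa = 0.2620 GPa
diorite: 2755 kg/m³ × 9.80665 m/s² × 17100 m = 4.620×10^8 Pa = 0.4620 GPa
Total = 9.071×10^-3 + 0.04241 + 0.2620 + 0.4620 = 0.77547 GPa

0.78 GPa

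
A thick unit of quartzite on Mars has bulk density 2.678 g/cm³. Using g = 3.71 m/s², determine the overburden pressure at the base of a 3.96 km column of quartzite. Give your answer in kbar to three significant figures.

0.393 kbar

quartzite: 2678 kg/m³ × 3.71 m/s² × 3960 m = 3.934×10^7 Pa = 0.3934 kbar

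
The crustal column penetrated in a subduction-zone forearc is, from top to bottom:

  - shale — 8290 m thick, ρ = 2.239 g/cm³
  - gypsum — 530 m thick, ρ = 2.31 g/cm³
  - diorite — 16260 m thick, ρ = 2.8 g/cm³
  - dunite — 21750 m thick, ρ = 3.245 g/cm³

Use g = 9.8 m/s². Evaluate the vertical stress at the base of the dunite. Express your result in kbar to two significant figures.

13 kbar

shale: 2239 kg/m³ × 9.8 m/s² × 8290 m = 1.819×10^8 Pa = 1.819 kbar
gypsum: 2310 kg/m³ × 9.8 m/s² × 530 m = 1.200×10^7 Pa = 0.1200 kbar
diorite: 2800 kg/m³ × 9.8 m/s² × 16260 m = 4.462×10^8 Pa = 4.462 kbar
dunite: 3245 kg/m³ × 9.8 m/s² × 21750 m = 6.917×10^8 Pa = 6.917 kbar
Total = 1.819 + 0.1200 + 4.462 + 6.917 = 13.317 kbar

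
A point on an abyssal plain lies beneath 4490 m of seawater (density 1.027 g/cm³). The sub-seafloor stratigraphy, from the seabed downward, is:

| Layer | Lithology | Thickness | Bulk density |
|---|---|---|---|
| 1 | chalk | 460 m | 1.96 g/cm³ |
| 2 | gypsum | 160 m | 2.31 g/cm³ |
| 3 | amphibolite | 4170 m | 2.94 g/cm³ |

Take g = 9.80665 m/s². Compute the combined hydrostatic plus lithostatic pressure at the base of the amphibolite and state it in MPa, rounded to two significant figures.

180 MPa

seawater: 1027 kg/m³ × 9.80665 m/s² × 4490 m = 4.522×10^7 Pa = 45.22 MPa
chalk: 1960 kg/m³ × 9.80665 m/s² × 460 m = 8.842×10^6 Pa = 8.842 MPa
gypsum: 2310 kg/m³ × 9.80665 m/s² × 160 m = 3.625×10^6 Pa = 3.625 MPa
amphibolite: 2940 kg/m³ × 9.80665 m/s² × 4170 m = 1.202×10^8 Pa = 120.2 MPa
Total = 45.22 + 8.842 + 3.625 + 120.2 = 177.91 MPa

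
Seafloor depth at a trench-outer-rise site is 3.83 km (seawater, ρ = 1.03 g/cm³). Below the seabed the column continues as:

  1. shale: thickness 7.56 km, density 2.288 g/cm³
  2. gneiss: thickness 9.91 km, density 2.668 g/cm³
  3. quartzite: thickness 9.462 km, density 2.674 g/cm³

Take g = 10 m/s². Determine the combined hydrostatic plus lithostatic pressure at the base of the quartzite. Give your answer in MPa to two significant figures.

seawater: 1030 kg/m³ × 10 m/s² × 3830 m = 3.945×10^7 Pa = 39.45 MPa
shale: 2288 kg/m³ × 10 m/s² × 7560 m = 1.730×10^8 Pa = 173.0 MPa
gneiss: 2668 kg/m³ × 10 m/s² × 9910 m = 2.644×10^8 Pa = 264.4 MPa
quartzite: 2674 kg/m³ × 10 m/s² × 9462 m = 2.530×10^8 Pa = 253.0 MPa
Total = 39.45 + 173.0 + 264.4 + 253.0 = 729.83 MPa

730 MPa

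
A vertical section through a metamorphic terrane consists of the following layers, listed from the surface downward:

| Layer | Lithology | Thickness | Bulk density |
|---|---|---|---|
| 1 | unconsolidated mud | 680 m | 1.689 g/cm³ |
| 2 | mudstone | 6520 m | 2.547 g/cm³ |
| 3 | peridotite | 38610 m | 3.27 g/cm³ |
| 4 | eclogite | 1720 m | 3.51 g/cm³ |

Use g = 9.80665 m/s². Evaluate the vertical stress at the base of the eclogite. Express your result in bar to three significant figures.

unconsolidated mud: 1689 kg/m³ × 9.80665 m/s² × 680 m = 1.126×10^7 Pa = 112.6 bar
mudstone: 2547 kg/m³ × 9.80665 m/s² × 6520 m = 1.629×10^8 Pa = 1629 bar
peridotite: 3270 kg/m³ × 9.80665 m/s² × 38610 m = 1.238×10^9 Pa = 12381 bar
eclogite: 3510 kg/m³ × 9.80665 m/s² × 1720 m = 5.920×10^7 Pa = 592.0 bar
Total = 112.6 + 1629 + 12381 + 592.0 = 14715 bar

14700 bar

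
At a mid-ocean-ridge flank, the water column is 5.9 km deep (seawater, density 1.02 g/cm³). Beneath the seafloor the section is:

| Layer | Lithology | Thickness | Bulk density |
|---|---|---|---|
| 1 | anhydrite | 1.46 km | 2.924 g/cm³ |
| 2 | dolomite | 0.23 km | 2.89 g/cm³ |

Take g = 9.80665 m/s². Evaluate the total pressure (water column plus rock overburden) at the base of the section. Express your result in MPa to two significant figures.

110 MPa

seawater: 1020 kg/m³ × 9.80665 m/s² × 5900 m = 5.902×10^7 Pa = 59.02 MPa
anhydrite: 2924 kg/m³ × 9.80665 m/s² × 1460 m = 4.186×10^7 Pa = 41.86 MPa
dolomite: 2890 kg/m³ × 9.80665 m/s² × 230 m = 6.518×10^6 Pa = 6.518 MPa
Total = 59.02 + 41.86 + 6.518 = 107.40 MPa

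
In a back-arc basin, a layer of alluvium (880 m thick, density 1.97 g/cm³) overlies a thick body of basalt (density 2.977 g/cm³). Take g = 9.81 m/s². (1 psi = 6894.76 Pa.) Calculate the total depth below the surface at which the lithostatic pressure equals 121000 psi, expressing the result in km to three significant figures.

Pressure at base of upper layers: 1970×9.81×880 = 1.701×10^7 Pa = 2467 psi
Remaining pressure to be supplied by basalt: 8.343×10^8 − 1.701×10^7 = 8.173×10^8 Pa
Additional depth in basalt = 8.173×10^8 Pa / (2977 kg/m³ × 9.81 m/s²) = 27984 m
Total depth = 880 m + 27984 m = 28864 m
= 28.864 km

28.9 km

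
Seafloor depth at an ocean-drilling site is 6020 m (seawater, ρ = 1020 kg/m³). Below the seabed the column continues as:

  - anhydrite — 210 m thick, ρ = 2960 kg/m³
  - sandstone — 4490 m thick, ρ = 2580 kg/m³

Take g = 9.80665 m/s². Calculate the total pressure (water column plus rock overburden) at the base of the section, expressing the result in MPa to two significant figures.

seawater: 1020 kg/m³ × 9.80665 m/s² × 6020 m = 6.022×10^7 Pa = 60.22 MPa
anhydrite: 2960 kg/m³ × 9.80665 m/s² × 210 m = 6.096×10^6 Pa = 6.096 MPa
sandstone: 2580 kg/m³ × 9.80665 m/s² × 4490 m = 1.136×10^8 Pa = 113.6 MPa
Total = 60.22 + 6.096 + 113.6 = 179.91 MPa

180 MPa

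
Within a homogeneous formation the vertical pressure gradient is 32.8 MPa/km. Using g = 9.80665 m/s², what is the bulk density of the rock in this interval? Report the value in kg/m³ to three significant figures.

ρ = (dP/dz)/g = 32.8 MPa/km / 9.80665 m/s² = 32800 Pa/m / 9.80665 m/s² = 3344.7 kg/m³

3340 kg/m³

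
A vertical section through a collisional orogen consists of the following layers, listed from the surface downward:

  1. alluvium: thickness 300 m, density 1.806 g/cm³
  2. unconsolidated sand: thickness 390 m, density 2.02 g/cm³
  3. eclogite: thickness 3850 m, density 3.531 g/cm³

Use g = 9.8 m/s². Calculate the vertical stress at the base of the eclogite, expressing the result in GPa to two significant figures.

0.15 GPa

alluvium: 1806 kg/m³ × 9.8 m/s² × 300 m = 5.310×10^6 Pa = 5.310×10^-3 GPa
unconsolidated sand: 2020 kg/m³ × 9.8 m/s² × 390 m = 7.720×10^6 Pa = 7.720×10^-3 GPa
eclogite: 3531 kg/m³ × 9.8 m/s² × 3850 m = 1.332×10^8 Pa = 0.1332 GPa
Total = 5.310×10^-3 + 7.720×10^-3 + 0.1332 = 0.14625 GPa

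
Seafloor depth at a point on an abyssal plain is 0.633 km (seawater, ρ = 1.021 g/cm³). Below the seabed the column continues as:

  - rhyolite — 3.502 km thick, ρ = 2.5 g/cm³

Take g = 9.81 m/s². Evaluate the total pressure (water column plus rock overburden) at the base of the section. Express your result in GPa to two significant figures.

seawater: 1021 kg/m³ × 9.81 m/s² × 633 m = 6.340×10^6 Pa = 6.340×10^-3 GPa
rhyolite: 2500 kg/m³ × 9.81 m/s² × 3502 m = 8.589×10^7 Pa = 0.08589 GPa
Total = 6.340×10^-3 + 0.08589 = 0.092227 GPa

0.092 GPa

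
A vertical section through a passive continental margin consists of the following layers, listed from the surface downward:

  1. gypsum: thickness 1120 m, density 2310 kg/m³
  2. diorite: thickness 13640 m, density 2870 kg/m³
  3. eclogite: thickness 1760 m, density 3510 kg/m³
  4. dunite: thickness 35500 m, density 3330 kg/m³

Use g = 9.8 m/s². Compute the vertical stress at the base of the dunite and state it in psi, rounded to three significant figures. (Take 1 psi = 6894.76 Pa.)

236000 psi

gypsum: 2310 kg/m³ × 9.8 m/s² × 1120 m = 2.535×10^7 Pa = 3677 psi
diorite: 2870 kg/m³ × 9.8 m/s² × 13640 m = 3.836×10^8 Pa = 55642 psi
eclogite: 3510 kg/m³ × 9.8 m/s² × 1760 m = 6.054×10^7 Pa = 8781 psi
dunite: 3330 kg/m³ × 9.8 m/s² × 35500 m = 1.159×10^9 Pa = 1.680×10^5 psi
Total = 3677 + 55642 + 8781 + 1.680×10^5 = 2.3613×10^5 psi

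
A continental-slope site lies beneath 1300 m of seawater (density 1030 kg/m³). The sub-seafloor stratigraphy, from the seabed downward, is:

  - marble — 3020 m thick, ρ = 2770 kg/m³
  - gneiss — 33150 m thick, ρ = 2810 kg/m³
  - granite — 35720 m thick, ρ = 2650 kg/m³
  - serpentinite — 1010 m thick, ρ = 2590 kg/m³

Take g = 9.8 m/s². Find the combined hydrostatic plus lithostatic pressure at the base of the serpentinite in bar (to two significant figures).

20000 bar

seawater: 1030 kg/m³ × 9.8 m/s² × 1300 m = 1.312×10^7 Pa = 131.2 bar
marble: 2770 kg/m³ × 9.8 m/s² × 3020 m = 8.198×10^7 Pa = 819.8 bar
gneiss: 2810 kg/m³ × 9.8 m/s² × 33150 m = 9.129×10^8 Pa = 9129 bar
granite: 2650 kg/m³ × 9.8 m/s² × 35720 m = 9.276×10^8 Pa = 9276 bar
serpentinite: 2590 kg/m³ × 9.8 m/s² × 1010 m = 2.564×10^7 Pa = 256.4 bar
Total = 131.2 + 819.8 + 9129 + 9276 + 256.4 = 19613 bar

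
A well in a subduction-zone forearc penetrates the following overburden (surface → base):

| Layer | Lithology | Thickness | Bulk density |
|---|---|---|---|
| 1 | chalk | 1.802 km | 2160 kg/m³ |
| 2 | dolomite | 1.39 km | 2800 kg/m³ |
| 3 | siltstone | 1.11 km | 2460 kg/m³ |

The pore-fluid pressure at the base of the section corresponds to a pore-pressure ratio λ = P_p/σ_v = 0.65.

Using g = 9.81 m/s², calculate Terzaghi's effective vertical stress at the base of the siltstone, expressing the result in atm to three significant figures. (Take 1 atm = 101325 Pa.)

Overburden (lithostatic) stress σ_v:
chalk: 2160 kg/m³ × 9.81 m/s² × 1802 m = 3.818×10^7 Pa = 38.18 MPa
dolomite: 2800 kg/m³ × 9.81 m/s² × 1390 m = 3.818×10^7 Pa = 38.18 MPa
siltstone: 2460 kg/m³ × 9.81 m/s² × 1110 m = 2.679×10^7 Pa = 26.79 MPa
Total = 38.18 + 38.18 + 26.79 = 103.15 MPa
Pore pressure P_p = λ·σ_v = 0.65 × 103.2 MPa = 67.05 MPa
Effective stress σ' = σ_v − P_p = 103.2 − 67.05 = 36.103 MPa = 356.31 atm

356 atm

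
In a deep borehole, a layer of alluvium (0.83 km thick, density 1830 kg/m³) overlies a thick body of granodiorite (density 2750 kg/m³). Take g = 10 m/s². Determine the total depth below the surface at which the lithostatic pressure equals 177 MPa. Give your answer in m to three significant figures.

6710 m

Pressure at base of upper layers: 1830×10×830 = 1.519×10^7 Pa = 15.19 MPa
Remaining pressure to be supplied by granodiorite: 1.770×10^8 − 1.519×10^7 = 1.618×10^8 Pa
Additional depth in granodiorite = 1.618×10^8 Pa / (2750 kg/m³ × 10 m/s²) = 5884.0 m
Total depth = 830 m + 5884.0 m = 6714.0 m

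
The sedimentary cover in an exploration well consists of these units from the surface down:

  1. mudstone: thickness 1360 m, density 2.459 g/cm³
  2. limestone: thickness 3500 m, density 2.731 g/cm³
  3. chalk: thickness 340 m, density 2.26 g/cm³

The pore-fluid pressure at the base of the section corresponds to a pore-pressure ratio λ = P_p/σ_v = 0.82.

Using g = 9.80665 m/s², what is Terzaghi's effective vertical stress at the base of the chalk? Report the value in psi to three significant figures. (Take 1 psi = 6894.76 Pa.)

3500 psi

Overburden (lithostatic) stress σ_v:
mudstone: 2459 kg/m³ × 9.80665 m/s² × 1360 m = 3.280×10^7 Pa = 32.80 MPa
limestone: 2731 kg/m³ × 9.80665 m/s² × 3500 m = 9.374×10^7 Pa = 93.74 MPa
chalk: 2260 kg/m³ × 9.80665 m/s² × 340 m = 7.535×10^6 Pa = 7.535 MPa
Total = 32.80 + 93.74 + 7.535 = 134.07 MPa
Pore pressure P_p = λ·σ_v = 0.82 × 134.1 MPa = 109.9 MPa
Effective stress σ' = σ_v − P_p = 134.1 − 109.9 = 24.132 MPa = 3500.1 psi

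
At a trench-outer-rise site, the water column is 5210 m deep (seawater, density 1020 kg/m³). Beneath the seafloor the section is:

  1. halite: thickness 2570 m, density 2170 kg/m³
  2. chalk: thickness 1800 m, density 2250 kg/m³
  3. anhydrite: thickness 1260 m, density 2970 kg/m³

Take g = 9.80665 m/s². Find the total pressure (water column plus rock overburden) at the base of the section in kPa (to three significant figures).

seawater: 1020 kg/m³ × 9.80665 m/s² × 5210 m = 5.211×10^7 Pa = 52114 kPa
halite: 2170 kg/m³ × 9.80665 m/s² × 2570 m = 5.469×10^7 Pa = 54691 kPa
chalk: 2250 kg/m³ × 9.80665 m/s² × 1800 m = 3.972×10^7 Pa = 39717 kPa
anhydrite: 2970 kg/m³ × 9.80665 m/s² × 1260 m = 3.670×10^7 Pa = 36698 kPa
Total = 52114 + 54691 + 39717 + 36698 = 1.8322×10^5 kPa

183000 kPa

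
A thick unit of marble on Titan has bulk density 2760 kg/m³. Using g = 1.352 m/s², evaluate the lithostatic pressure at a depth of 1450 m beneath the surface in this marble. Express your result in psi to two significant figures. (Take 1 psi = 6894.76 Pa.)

780 psi

marble: 2760 kg/m³ × 1.352 m/s² × 1450 m = 5.411×10^6 Pa = 784.8 psi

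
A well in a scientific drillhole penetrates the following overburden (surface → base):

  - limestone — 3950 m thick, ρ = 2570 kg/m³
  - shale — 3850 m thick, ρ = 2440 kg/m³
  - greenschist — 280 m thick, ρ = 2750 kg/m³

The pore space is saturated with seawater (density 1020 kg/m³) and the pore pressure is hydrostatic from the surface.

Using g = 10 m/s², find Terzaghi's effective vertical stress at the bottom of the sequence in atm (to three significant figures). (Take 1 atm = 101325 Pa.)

1190 atm

Overburden (lithostatic) stress σ_v:
limestone: 2570 kg/m³ × 10 m/s² × 3950 m = 1.015×10^8 Pa = 101.5 MPa
shale: 2440 kg/m³ × 10 m/s² × 3850 m = 9.394×10^7 Pa = 93.94 MPa
greenschist: 2750 kg/m³ × 10 m/s² × 280 m = 7.700×10^6 Pa = 7.700 MPa
Total = 101.5 + 93.94 + 7.700 = 203.15 MPa
Pore pressure P_p = 1020 kg/m³ × 10 m/s² × 8080 m = 8.242×10^7 Pa = 82.42 MPa
Effective stress σ' = σ_v − P_p = 203.2 − 82.42 = 120.74 MPa = 1191.6 atm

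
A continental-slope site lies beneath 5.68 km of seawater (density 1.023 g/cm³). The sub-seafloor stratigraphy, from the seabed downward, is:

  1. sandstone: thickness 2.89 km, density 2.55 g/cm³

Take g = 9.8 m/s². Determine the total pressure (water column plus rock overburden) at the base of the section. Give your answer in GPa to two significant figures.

seawater: 1023 kg/m³ × 9.8 m/s² × 5680 m = 5.694×10^7 Pa = 0.05694 GPa
sandstone: 2550 kg/m³ × 9.8 m/s² × 2890 m = 7.222×10^7 Pa = 0.07222 GPa
Total = 0.05694 + 0.07222 = 0.12917 GPa

0.13 GPa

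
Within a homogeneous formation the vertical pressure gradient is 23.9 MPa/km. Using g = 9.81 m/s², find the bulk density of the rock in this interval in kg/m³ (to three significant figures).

2440 kg/m³

ρ = (dP/dz)/g = 23.9 MPa/km / 9.81 m/s² = 23900 Pa/m / 9.81 m/s² = 2436.3 kg/m³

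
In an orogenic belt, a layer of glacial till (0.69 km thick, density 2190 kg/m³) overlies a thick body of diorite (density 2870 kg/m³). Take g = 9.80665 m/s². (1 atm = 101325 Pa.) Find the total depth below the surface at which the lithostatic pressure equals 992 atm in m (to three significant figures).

Pressure at base of upper layers: 2190×9.80665×690 = 1.482×10^7 Pa = 146.3 atm
Remaining pressure to be supplied by diorite: 1.005×10^8 − 1.482×10^7 = 8.570×10^7 Pa
Additional depth in diorite = 8.570×10^7 Pa / (2870 kg/m³ × 9.80665 m/s²) = 3044.8 m
Total depth = 690 m + 3044.8 m = 3734.8 m

3730 m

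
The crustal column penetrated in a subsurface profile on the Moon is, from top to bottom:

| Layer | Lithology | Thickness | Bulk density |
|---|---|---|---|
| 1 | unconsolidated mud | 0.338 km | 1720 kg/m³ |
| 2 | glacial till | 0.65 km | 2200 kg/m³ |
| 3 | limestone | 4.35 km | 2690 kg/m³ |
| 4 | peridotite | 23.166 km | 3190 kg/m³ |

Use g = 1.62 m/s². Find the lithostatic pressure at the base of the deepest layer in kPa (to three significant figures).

unconsolidated mud: 1720 kg/m³ × 1.62 m/s² × 338 m = 9.418×10^5 Pa = 941.8 kPa
glacial till: 2200 kg/m³ × 1.62 m/s² × 650 m = 2.317×10^6 Pa = 2317 kPa
limestone: 2690 kg/m³ × 1.62 m/s² × 4350 m = 1.896×10^7 Pa = 18956 kPa
peridotite: 3190 kg/m³ × 1.62 m/s² × 23166 m = 1.197×10^8 Pa = 1.197×10^5 kPa
Total = 941.8 + 2317 + 18956 + 1.197×10^5 = 1.4193×10^5 kPa

142000 kPa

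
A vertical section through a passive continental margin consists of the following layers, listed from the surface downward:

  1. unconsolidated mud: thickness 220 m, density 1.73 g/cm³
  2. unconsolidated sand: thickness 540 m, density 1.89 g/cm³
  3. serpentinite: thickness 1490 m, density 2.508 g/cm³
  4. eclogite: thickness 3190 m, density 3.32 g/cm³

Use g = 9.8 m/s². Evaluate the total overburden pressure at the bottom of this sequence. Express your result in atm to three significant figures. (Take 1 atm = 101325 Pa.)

unconsolidated mud: 1730 kg/m³ × 9.8 m/s² × 220 m = 3.730×10^6 Pa = 36.81 atm
unconsolidated sand: 1890 kg/m³ × 9.8 m/s² × 540 m = 1.000×10^7 Pa = 98.71 atm
serpentinite: 2508 kg/m³ × 9.8 m/s² × 1490 m = 3.662×10^7 Pa = 361.4 atm
eclogite: 3320 kg/m³ × 9.8 m/s² × 3190 m = 1.038×10^8 Pa = 1024 atm
Total = 36.81 + 98.71 + 361.4 + 1024 = 1521.3 atm

1520 atm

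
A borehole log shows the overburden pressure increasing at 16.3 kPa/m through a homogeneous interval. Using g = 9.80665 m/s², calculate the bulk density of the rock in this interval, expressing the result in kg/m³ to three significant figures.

1660 kg/m³

ρ = (dP/dz)/g = 16.3 kPa/m / 9.80665 m/s² = 16300 Pa/m / 9.80665 m/s² = 1662.1 kg/m³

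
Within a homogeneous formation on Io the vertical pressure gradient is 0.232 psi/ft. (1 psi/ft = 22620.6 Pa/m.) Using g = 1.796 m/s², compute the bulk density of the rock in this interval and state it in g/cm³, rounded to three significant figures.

ρ = (dP/dz)/g = 0.232 psi/ft / 1.796 m/s² = 5248.0 Pa/m / 1.796 m/s² = 2922.0 kg/m³
= 2.922 g/cm³

2.92 g/cm³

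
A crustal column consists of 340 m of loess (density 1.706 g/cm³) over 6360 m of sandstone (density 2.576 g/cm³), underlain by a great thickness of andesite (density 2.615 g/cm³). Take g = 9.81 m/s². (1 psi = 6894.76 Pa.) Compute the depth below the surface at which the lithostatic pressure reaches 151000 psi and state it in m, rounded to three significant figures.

40800 m

Pressure at base of upper layers: 1706×9.81×340 + 2576×9.81×6360 = 1.664×10^8 Pa = 24136 psi
Remaining pressure to be supplied by andesite: 1.041×10^9 − 1.664×10^8 = 8.747×10^8 Pa
Additional depth in andesite = 8.747×10^8 Pa / (2615 kg/m³ × 9.81 m/s²) = 34097 m
Total depth = 6700 m + 34097 m = 40797 m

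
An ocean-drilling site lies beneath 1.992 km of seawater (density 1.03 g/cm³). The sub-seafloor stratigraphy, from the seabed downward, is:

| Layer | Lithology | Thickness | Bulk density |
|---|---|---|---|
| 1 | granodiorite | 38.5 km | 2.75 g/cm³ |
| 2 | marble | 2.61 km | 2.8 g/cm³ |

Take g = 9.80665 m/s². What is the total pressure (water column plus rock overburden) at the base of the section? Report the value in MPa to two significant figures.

1100 MPa

seawater: 1030 kg/m³ × 9.80665 m/s² × 1992 m = 2.012×10^7 Pa = 20.12 MPa
granodiorite: 2750 kg/m³ × 9.80665 m/s² × 38500 m = 1.038×10^9 Pa = 1038 MPa
marble: 2800 kg/m³ × 9.80665 m/s² × 2610 m = 7.167×10^7 Pa = 71.67 MPa
Total = 20.12 + 1038 + 71.67 = 1130.1 MPa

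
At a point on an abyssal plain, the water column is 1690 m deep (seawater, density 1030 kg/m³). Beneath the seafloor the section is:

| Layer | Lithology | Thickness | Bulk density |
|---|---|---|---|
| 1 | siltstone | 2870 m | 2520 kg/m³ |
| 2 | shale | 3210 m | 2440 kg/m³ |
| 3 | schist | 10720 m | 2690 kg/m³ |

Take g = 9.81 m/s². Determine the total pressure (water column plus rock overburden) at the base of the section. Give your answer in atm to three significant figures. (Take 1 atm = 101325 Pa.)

seawater: 1030 kg/m³ × 9.81 m/s² × 1690 m = 1.708×10^7 Pa = 168.5 atm
siltstone: 2520 kg/m³ × 9.81 m/s² × 2870 m = 7.095×10^7 Pa = 700.2 atm
shale: 2440 kg/m³ × 9.81 m/s² × 3210 m = 7.684×10^7 Pa = 758.3 atm
schist: 2690 kg/m³ × 9.81 m/s² × 10720 m = 2.829×10^8 Pa = 2792 atm
Total = 168.5 + 700.2 + 758.3 + 2792 = 4419.0 atm

4420 atm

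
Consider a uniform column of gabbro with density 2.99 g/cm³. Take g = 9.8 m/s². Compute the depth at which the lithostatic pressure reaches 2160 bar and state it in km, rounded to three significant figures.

h = P/(ρg) = 2160 bar / (2990 kg/m³ × 9.8 m/s²) = 2.160×10^8 Pa / 29302 Pa/m = 7371.5 m
= 7.3715 km

7.37 km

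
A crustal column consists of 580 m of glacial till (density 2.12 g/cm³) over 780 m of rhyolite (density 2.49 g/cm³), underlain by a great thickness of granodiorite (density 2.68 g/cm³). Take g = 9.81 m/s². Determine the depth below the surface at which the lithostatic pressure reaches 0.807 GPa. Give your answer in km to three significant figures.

30.9 km

Pressure at base of upper layers: 2120×9.81×580 + 2490×9.81×780 = 3.112×10^7 Pa = 0.03112 GPa
Remaining pressure to be supplied by granodiorite: 8.070×10^8 − 3.112×10^7 = 7.759×10^8 Pa
Additional depth in granodiorite = 7.759×10^8 Pa / (2680 kg/m³ × 9.81 m/s²) = 29512 m
Total depth = 1360 m + 29512 m = 30872 m
= 30.872 km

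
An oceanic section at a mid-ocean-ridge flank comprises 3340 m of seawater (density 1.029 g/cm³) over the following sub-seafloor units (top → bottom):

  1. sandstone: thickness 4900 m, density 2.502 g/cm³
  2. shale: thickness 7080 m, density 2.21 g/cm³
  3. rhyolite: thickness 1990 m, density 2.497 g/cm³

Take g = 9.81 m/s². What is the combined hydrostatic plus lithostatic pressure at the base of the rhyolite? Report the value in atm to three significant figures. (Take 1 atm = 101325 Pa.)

seawater: 1029 kg/m³ × 9.81 m/s² × 3340 m = 3.372×10^7 Pa = 332.7 atm
sandstone: 2502 kg/m³ × 9.81 m/s² × 4900 m = 1.203×10^8 Pa = 1187 atm
shale: 2210 kg/m³ × 9.81 m/s² × 7080 m = 1.535×10^8 Pa = 1515 atm
rhyolite: 2497 kg/m³ × 9.81 m/s² × 1990 m = 4.875×10^7 Pa = 481.1 atm
Total = 332.7 + 1187 + 1515 + 481.1 = 3515.7 atm

3520 atm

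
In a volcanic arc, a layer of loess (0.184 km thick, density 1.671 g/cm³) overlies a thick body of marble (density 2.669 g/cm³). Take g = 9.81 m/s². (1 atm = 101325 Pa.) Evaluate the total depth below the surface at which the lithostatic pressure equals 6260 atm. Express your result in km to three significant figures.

24.3 km

Pressure at base of upper layers: 1671×9.81×184 = 3.016×10^6 Pa = 29.77 atm
Remaining pressure to be supplied by marble: 6.343×10^8 − 3.016×10^6 = 6.313×10^8 Pa
Additional depth in marble = 6.313×10^8 Pa / (2669 kg/m³ × 9.81 m/s²) = 24110 m
Total depth = 184 m + 24110 m = 24294 m
= 24.294 km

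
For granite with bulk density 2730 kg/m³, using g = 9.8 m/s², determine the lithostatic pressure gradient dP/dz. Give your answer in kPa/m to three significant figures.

dP/dz = ρg = 2730 kg/m³ × 9.8 m/s² = 26754 Pa/m
= 26754 Pa/m × (1 kPa/m / 1000.0 Pa/m) = 26.754 kPa/m

26.8 kPa/m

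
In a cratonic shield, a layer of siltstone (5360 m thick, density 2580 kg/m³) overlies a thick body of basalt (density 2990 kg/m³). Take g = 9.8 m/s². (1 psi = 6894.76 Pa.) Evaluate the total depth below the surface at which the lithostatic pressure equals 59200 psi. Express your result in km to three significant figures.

Pressure at base of upper layers: 2580×9.8×5360 = 1.355×10^8 Pa = 19656 psi
Remaining pressure to be supplied by basalt: 4.082×10^8 − 1.355×10^8 = 2.726×10^8 Pa
Additional depth in basalt = 2.726×10^8 Pa / (2990 kg/m³ × 9.8 m/s²) = 9304.7 m
Total depth = 5360 m + 9304.7 m = 14665 m
= 14.665 km

14.7 km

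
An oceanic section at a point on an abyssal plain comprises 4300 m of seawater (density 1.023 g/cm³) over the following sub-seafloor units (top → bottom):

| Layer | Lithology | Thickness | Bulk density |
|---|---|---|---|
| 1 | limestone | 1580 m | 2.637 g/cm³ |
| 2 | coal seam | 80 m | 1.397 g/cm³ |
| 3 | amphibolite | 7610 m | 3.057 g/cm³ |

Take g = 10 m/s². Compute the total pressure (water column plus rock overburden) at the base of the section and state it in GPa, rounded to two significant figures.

seawater: 1023 kg/m³ × 10 m/s² × 4300 m = 4.399×10^7 Pa = 0.04399 GPa
limestone: 2637 kg/m³ × 10 m/s² × 1580 m = 4.166×10^7 Pa = 0.04166 GPa
coal seam: 1397 kg/m³ × 10 m/s² × 80 m = 1.118×10^6 Pa = 1.118×10^-3 GPa
amphibolite: 3057 kg/m³ × 10 m/s² × 7610 m = 2.326×10^8 Pa = 0.2326 GPa
Total = 0.04399 + 0.04166 + 1.118×10^-3 + 0.2326 = 0.31941 GPa

0.32 GPa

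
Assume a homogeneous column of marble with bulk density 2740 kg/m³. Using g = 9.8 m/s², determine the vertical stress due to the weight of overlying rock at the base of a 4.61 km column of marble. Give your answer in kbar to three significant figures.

1.24 kbar

marble: 2740 kg/m³ × 9.8 m/s² × 4610 m = 1.238×10^8 Pa = 1.238 kbar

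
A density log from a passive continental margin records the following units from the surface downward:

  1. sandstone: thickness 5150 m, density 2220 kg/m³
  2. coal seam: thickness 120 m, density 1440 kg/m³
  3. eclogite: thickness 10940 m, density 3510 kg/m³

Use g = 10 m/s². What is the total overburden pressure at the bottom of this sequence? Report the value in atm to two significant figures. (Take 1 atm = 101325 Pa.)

sandstone: 2220 kg/m³ × 10 m/s² × 5150 m = 1.143×10^8 Pa = 1128 atm
coal seam: 1440 kg/m³ × 10 m/s² × 120 m = 1.728×10^6 Pa = 17.05 atm
eclogite: 3510 kg/m³ × 10 m/s² × 10940 m = 3.840×10^8 Pa = 3790 atm
Total = 1128 + 17.05 + 3790 = 4935.1 atm

4900 atm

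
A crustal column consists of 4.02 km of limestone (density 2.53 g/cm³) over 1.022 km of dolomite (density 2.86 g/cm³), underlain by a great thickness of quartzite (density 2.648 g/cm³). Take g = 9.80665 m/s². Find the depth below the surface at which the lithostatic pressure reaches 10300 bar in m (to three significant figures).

39800 m

Pressure at base of upper layers: 2530×9.80665×4020 + 2860×9.80665×1022 = 1.284×10^8 Pa = 1284 bar
Remaining pressure to be supplied by quartzite: 1.030×10^9 − 1.284×10^8 = 9.016×10^8 Pa
Additional depth in quartzite = 9.016×10^8 Pa / (2648 kg/m³ × 9.80665 m/s²) = 34720 m
Total depth = 5042 m + 34720 m = 39762 m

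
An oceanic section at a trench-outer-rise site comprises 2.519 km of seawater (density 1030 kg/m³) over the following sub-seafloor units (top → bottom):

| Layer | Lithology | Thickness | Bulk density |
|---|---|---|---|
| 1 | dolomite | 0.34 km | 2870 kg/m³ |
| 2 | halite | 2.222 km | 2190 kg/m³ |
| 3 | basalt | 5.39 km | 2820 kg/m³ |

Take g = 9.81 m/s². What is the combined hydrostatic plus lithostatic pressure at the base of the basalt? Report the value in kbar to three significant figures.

seawater: 1030 kg/m³ × 9.81 m/s² × 2519 m = 2.545×10^7 Pa = 0.2545 kbar
dolomite: 2870 kg/m³ × 9.81 m/s² × 340 m = 9.573×10^6 Pa = 0.09573 kbar
halite: 2190 kg/m³ × 9.81 m/s² × 2222 m = 4.774×10^7 Pa = 0.4774 kbar
basalt: 2820 kg/m³ × 9.81 m/s² × 5390 m = 1.491×10^8 Pa = 1.491 kbar
Total = 0.2545 + 0.09573 + 0.4774 + 1.491 = 2.3187 kbar

2.32 kbar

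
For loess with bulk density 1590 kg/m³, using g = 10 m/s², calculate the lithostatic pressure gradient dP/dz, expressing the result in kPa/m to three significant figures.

dP/dz = ρg = 1590 kg/m³ × 10 m/s² = 15900 Pa/m
= 15900 Pa/m × (1 kPa/m / 1000.0 Pa/m) = 15.900 kPa/m

15.9 kPa/m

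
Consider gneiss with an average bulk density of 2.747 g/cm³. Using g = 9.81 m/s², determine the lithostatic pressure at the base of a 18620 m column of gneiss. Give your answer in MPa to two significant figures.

gneiss: 2747 kg/m³ × 9.81 m/s² × 18620 m = 5.018×10^8 Pa = 501.8 MPa

500 MPa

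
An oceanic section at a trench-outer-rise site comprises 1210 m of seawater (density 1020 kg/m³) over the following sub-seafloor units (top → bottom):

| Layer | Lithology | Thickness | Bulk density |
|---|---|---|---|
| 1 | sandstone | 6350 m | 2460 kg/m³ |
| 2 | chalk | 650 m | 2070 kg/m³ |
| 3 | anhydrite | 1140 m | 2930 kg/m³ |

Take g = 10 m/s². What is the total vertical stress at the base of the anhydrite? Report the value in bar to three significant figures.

2150 bar

seawater: 1020 kg/m³ × 10 m/s² × 1210 m = 1.234×10^7 Pa = 123.4 bar
sandstone: 2460 kg/m³ × 10 m/s² × 6350 m = 1.562×10^8 Pa = 1562 bar
chalk: 2070 kg/m³ × 10 m/s² × 650 m = 1.345×10^7 Pa = 134.6 bar
anhydrite: 2930 kg/m³ × 10 m/s² × 1140 m = 3.340×10^7 Pa = 334.0 bar
Total = 123.4 + 1562 + 134.6 + 334.0 = 2154.1 bar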